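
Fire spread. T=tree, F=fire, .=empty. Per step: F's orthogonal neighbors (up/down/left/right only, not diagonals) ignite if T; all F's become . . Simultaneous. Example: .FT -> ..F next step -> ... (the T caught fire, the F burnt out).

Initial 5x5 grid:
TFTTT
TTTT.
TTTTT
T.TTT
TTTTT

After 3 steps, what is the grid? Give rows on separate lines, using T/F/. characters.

Step 1: 3 trees catch fire, 1 burn out
  F.FTT
  TFTT.
  TTTTT
  T.TTT
  TTTTT
Step 2: 4 trees catch fire, 3 burn out
  ...FT
  F.FT.
  TFTTT
  T.TTT
  TTTTT
Step 3: 4 trees catch fire, 4 burn out
  ....F
  ...F.
  F.FTT
  T.TTT
  TTTTT

....F
...F.
F.FTT
T.TTT
TTTTT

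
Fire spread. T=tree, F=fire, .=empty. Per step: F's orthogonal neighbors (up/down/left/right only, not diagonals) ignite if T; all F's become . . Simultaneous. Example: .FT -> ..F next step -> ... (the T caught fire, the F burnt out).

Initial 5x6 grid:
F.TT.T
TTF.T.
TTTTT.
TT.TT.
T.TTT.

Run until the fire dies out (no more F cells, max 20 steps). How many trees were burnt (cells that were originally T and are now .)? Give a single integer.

Answer: 18

Derivation:
Step 1: +4 fires, +2 burnt (F count now 4)
Step 2: +4 fires, +4 burnt (F count now 4)
Step 3: +4 fires, +4 burnt (F count now 4)
Step 4: +4 fires, +4 burnt (F count now 4)
Step 5: +2 fires, +4 burnt (F count now 2)
Step 6: +0 fires, +2 burnt (F count now 0)
Fire out after step 6
Initially T: 19, now '.': 29
Total burnt (originally-T cells now '.'): 18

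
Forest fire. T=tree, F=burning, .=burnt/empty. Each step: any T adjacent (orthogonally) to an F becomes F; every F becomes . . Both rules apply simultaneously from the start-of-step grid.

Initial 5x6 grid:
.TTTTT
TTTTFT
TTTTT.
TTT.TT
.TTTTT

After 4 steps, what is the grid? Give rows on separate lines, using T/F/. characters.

Step 1: 4 trees catch fire, 1 burn out
  .TTTFT
  TTTF.F
  TTTTF.
  TTT.TT
  .TTTTT
Step 2: 5 trees catch fire, 4 burn out
  .TTF.F
  TTF...
  TTTF..
  TTT.FT
  .TTTTT
Step 3: 5 trees catch fire, 5 burn out
  .TF...
  TF....
  TTF...
  TTT..F
  .TTTFT
Step 4: 6 trees catch fire, 5 burn out
  .F....
  F.....
  TF....
  TTF...
  .TTF.F

.F....
F.....
TF....
TTF...
.TTF.F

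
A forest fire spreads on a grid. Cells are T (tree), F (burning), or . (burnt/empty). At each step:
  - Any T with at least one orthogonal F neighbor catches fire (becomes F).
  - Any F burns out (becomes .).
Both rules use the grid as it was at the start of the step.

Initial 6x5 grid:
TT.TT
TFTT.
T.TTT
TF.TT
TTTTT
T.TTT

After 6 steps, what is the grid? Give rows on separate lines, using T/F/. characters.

Step 1: 5 trees catch fire, 2 burn out
  TF.TT
  F.FT.
  T.TTT
  F..TT
  TFTTT
  T.TTT
Step 2: 6 trees catch fire, 5 burn out
  F..TT
  ...F.
  F.FTT
  ...TT
  F.FTT
  T.TTT
Step 3: 5 trees catch fire, 6 burn out
  ...FT
  .....
  ...FT
  ...TT
  ...FT
  F.FTT
Step 4: 5 trees catch fire, 5 burn out
  ....F
  .....
  ....F
  ...FT
  ....F
  ...FT
Step 5: 2 trees catch fire, 5 burn out
  .....
  .....
  .....
  ....F
  .....
  ....F
Step 6: 0 trees catch fire, 2 burn out
  .....
  .....
  .....
  .....
  .....
  .....

.....
.....
.....
.....
.....
.....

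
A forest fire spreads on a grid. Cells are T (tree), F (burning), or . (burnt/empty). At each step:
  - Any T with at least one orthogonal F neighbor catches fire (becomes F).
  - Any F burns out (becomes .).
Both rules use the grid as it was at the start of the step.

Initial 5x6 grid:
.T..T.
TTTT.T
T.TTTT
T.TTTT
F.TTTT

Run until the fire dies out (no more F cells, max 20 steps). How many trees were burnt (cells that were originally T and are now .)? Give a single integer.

Answer: 20

Derivation:
Step 1: +1 fires, +1 burnt (F count now 1)
Step 2: +1 fires, +1 burnt (F count now 1)
Step 3: +1 fires, +1 burnt (F count now 1)
Step 4: +1 fires, +1 burnt (F count now 1)
Step 5: +2 fires, +1 burnt (F count now 2)
Step 6: +2 fires, +2 burnt (F count now 2)
Step 7: +2 fires, +2 burnt (F count now 2)
Step 8: +3 fires, +2 burnt (F count now 3)
Step 9: +3 fires, +3 burnt (F count now 3)
Step 10: +3 fires, +3 burnt (F count now 3)
Step 11: +1 fires, +3 burnt (F count now 1)
Step 12: +0 fires, +1 burnt (F count now 0)
Fire out after step 12
Initially T: 21, now '.': 29
Total burnt (originally-T cells now '.'): 20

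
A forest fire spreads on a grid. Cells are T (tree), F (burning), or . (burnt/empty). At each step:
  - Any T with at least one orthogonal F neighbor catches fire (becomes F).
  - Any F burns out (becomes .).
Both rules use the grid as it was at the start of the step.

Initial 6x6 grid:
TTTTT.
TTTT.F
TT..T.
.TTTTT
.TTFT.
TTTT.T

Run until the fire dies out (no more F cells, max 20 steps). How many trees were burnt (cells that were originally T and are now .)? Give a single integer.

Step 1: +4 fires, +2 burnt (F count now 4)
Step 2: +4 fires, +4 burnt (F count now 4)
Step 3: +4 fires, +4 burnt (F count now 4)
Step 4: +2 fires, +4 burnt (F count now 2)
Step 5: +2 fires, +2 burnt (F count now 2)
Step 6: +3 fires, +2 burnt (F count now 3)
Step 7: +3 fires, +3 burnt (F count now 3)
Step 8: +1 fires, +3 burnt (F count now 1)
Step 9: +1 fires, +1 burnt (F count now 1)
Step 10: +0 fires, +1 burnt (F count now 0)
Fire out after step 10
Initially T: 25, now '.': 35
Total burnt (originally-T cells now '.'): 24

Answer: 24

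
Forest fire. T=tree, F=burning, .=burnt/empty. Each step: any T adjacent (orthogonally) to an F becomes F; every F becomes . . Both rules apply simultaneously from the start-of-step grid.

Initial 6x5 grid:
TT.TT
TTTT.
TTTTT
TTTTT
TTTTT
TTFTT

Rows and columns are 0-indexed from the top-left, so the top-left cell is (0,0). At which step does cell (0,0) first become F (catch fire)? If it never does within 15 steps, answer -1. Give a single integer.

Step 1: cell (0,0)='T' (+3 fires, +1 burnt)
Step 2: cell (0,0)='T' (+5 fires, +3 burnt)
Step 3: cell (0,0)='T' (+5 fires, +5 burnt)
Step 4: cell (0,0)='T' (+5 fires, +5 burnt)
Step 5: cell (0,0)='T' (+4 fires, +5 burnt)
Step 6: cell (0,0)='T' (+3 fires, +4 burnt)
Step 7: cell (0,0)='F' (+2 fires, +3 burnt)
  -> target ignites at step 7
Step 8: cell (0,0)='.' (+0 fires, +2 burnt)
  fire out at step 8

7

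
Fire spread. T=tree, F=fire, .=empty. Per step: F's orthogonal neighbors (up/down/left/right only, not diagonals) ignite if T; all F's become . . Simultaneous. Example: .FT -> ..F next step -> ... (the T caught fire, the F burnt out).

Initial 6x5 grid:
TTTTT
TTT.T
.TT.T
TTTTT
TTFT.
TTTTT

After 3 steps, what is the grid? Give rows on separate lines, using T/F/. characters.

Step 1: 4 trees catch fire, 1 burn out
  TTTTT
  TTT.T
  .TT.T
  TTFTT
  TF.F.
  TTFTT
Step 2: 6 trees catch fire, 4 burn out
  TTTTT
  TTT.T
  .TF.T
  TF.FT
  F....
  TF.FT
Step 3: 6 trees catch fire, 6 burn out
  TTTTT
  TTF.T
  .F..T
  F...F
  .....
  F...F

TTTTT
TTF.T
.F..T
F...F
.....
F...F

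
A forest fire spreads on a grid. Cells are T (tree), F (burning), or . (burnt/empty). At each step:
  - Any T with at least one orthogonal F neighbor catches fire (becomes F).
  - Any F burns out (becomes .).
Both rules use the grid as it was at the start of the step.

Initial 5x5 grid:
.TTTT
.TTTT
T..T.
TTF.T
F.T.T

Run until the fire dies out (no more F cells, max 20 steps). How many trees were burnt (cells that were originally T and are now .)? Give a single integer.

Step 1: +3 fires, +2 burnt (F count now 3)
Step 2: +1 fires, +3 burnt (F count now 1)
Step 3: +0 fires, +1 burnt (F count now 0)
Fire out after step 3
Initially T: 15, now '.': 14
Total burnt (originally-T cells now '.'): 4

Answer: 4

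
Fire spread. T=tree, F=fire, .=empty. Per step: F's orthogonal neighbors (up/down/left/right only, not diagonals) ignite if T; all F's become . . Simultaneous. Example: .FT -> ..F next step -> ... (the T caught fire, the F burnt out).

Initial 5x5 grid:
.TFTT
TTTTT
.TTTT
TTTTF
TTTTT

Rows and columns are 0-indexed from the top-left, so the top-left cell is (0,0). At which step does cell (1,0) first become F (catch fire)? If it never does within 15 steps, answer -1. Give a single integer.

Step 1: cell (1,0)='T' (+6 fires, +2 burnt)
Step 2: cell (1,0)='T' (+8 fires, +6 burnt)
Step 3: cell (1,0)='F' (+4 fires, +8 burnt)
  -> target ignites at step 3
Step 4: cell (1,0)='.' (+2 fires, +4 burnt)
Step 5: cell (1,0)='.' (+1 fires, +2 burnt)
Step 6: cell (1,0)='.' (+0 fires, +1 burnt)
  fire out at step 6

3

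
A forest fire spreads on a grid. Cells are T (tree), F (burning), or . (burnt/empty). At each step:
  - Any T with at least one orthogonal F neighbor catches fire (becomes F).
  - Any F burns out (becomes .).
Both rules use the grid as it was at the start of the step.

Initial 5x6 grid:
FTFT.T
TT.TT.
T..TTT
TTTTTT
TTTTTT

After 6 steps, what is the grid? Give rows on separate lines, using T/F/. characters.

Step 1: 3 trees catch fire, 2 burn out
  .F.F.T
  FT.TT.
  T..TTT
  TTTTTT
  TTTTTT
Step 2: 3 trees catch fire, 3 burn out
  .....T
  .F.FT.
  F..TTT
  TTTTTT
  TTTTTT
Step 3: 3 trees catch fire, 3 burn out
  .....T
  ....F.
  ...FTT
  FTTTTT
  TTTTTT
Step 4: 4 trees catch fire, 3 burn out
  .....T
  ......
  ....FT
  .FTFTT
  FTTTTT
Step 5: 5 trees catch fire, 4 burn out
  .....T
  ......
  .....F
  ..F.FT
  .FTFTT
Step 6: 3 trees catch fire, 5 burn out
  .....T
  ......
  ......
  .....F
  ..F.FT

.....T
......
......
.....F
..F.FT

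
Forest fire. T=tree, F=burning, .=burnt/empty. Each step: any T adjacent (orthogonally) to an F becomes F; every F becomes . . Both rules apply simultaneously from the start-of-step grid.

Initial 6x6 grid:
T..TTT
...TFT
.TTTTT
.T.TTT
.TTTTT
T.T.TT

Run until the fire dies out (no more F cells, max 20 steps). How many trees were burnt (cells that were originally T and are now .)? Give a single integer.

Answer: 22

Derivation:
Step 1: +4 fires, +1 burnt (F count now 4)
Step 2: +5 fires, +4 burnt (F count now 5)
Step 3: +4 fires, +5 burnt (F count now 4)
Step 4: +4 fires, +4 burnt (F count now 4)
Step 5: +3 fires, +4 burnt (F count now 3)
Step 6: +2 fires, +3 burnt (F count now 2)
Step 7: +0 fires, +2 burnt (F count now 0)
Fire out after step 7
Initially T: 24, now '.': 34
Total burnt (originally-T cells now '.'): 22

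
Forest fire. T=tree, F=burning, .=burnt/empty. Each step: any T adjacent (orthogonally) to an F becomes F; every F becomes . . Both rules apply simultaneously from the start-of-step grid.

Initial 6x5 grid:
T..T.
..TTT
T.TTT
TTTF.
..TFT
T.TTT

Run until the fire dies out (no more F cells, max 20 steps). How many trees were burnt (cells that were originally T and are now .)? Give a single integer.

Step 1: +5 fires, +2 burnt (F count now 5)
Step 2: +6 fires, +5 burnt (F count now 6)
Step 3: +4 fires, +6 burnt (F count now 4)
Step 4: +1 fires, +4 burnt (F count now 1)
Step 5: +0 fires, +1 burnt (F count now 0)
Fire out after step 5
Initially T: 18, now '.': 28
Total burnt (originally-T cells now '.'): 16

Answer: 16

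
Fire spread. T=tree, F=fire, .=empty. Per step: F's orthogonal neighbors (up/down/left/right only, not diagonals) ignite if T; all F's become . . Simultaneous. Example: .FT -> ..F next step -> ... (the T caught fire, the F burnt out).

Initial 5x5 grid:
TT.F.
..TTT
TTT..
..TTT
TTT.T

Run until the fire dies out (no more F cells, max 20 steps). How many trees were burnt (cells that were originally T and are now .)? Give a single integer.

Step 1: +1 fires, +1 burnt (F count now 1)
Step 2: +2 fires, +1 burnt (F count now 2)
Step 3: +1 fires, +2 burnt (F count now 1)
Step 4: +2 fires, +1 burnt (F count now 2)
Step 5: +3 fires, +2 burnt (F count now 3)
Step 6: +2 fires, +3 burnt (F count now 2)
Step 7: +2 fires, +2 burnt (F count now 2)
Step 8: +0 fires, +2 burnt (F count now 0)
Fire out after step 8
Initially T: 15, now '.': 23
Total burnt (originally-T cells now '.'): 13

Answer: 13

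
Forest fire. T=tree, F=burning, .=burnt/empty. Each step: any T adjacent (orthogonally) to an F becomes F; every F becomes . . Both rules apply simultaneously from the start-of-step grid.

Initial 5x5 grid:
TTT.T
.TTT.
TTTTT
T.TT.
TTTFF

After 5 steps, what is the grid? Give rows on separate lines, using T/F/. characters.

Step 1: 2 trees catch fire, 2 burn out
  TTT.T
  .TTT.
  TTTTT
  T.TF.
  TTF..
Step 2: 3 trees catch fire, 2 burn out
  TTT.T
  .TTT.
  TTTFT
  T.F..
  TF...
Step 3: 4 trees catch fire, 3 burn out
  TTT.T
  .TTF.
  TTF.F
  T....
  F....
Step 4: 3 trees catch fire, 4 burn out
  TTT.T
  .TF..
  TF...
  F....
  .....
Step 5: 3 trees catch fire, 3 burn out
  TTF.T
  .F...
  F....
  .....
  .....

TTF.T
.F...
F....
.....
.....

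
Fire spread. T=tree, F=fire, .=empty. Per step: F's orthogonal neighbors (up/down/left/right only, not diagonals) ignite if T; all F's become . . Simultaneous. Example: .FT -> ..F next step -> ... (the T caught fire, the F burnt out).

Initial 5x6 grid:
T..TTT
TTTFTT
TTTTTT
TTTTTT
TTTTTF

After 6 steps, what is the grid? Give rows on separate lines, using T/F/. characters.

Step 1: 6 trees catch fire, 2 burn out
  T..FTT
  TTF.FT
  TTTFTT
  TTTTTF
  TTTTF.
Step 2: 9 trees catch fire, 6 burn out
  T...FT
  TF...F
  TTF.FF
  TTTFF.
  TTTF..
Step 3: 5 trees catch fire, 9 burn out
  T....F
  F.....
  TF....
  TTF...
  TTF...
Step 4: 4 trees catch fire, 5 burn out
  F.....
  ......
  F.....
  TF....
  TF....
Step 5: 2 trees catch fire, 4 burn out
  ......
  ......
  ......
  F.....
  F.....
Step 6: 0 trees catch fire, 2 burn out
  ......
  ......
  ......
  ......
  ......

......
......
......
......
......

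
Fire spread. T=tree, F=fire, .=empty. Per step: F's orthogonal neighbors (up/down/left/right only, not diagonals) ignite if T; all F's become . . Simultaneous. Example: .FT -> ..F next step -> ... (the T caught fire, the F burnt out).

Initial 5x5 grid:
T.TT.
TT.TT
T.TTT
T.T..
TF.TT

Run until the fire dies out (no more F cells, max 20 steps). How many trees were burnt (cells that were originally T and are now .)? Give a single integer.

Answer: 6

Derivation:
Step 1: +1 fires, +1 burnt (F count now 1)
Step 2: +1 fires, +1 burnt (F count now 1)
Step 3: +1 fires, +1 burnt (F count now 1)
Step 4: +1 fires, +1 burnt (F count now 1)
Step 5: +2 fires, +1 burnt (F count now 2)
Step 6: +0 fires, +2 burnt (F count now 0)
Fire out after step 6
Initially T: 16, now '.': 15
Total burnt (originally-T cells now '.'): 6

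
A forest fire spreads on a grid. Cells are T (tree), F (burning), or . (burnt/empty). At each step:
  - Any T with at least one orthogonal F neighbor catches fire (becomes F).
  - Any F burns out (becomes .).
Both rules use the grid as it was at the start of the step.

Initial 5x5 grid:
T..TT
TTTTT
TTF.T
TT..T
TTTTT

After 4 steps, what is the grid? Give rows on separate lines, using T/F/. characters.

Step 1: 2 trees catch fire, 1 burn out
  T..TT
  TTFTT
  TF..T
  TT..T
  TTTTT
Step 2: 4 trees catch fire, 2 burn out
  T..TT
  TF.FT
  F...T
  TF..T
  TTTTT
Step 3: 5 trees catch fire, 4 burn out
  T..FT
  F...F
  ....T
  F...T
  TFTTT
Step 4: 5 trees catch fire, 5 burn out
  F...F
  .....
  ....F
  ....T
  F.FTT

F...F
.....
....F
....T
F.FTT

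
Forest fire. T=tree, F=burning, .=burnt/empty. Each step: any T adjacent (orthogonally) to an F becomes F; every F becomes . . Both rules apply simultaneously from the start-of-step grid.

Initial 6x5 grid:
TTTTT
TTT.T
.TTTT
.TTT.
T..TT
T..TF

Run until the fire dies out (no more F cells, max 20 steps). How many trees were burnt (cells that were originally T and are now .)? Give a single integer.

Step 1: +2 fires, +1 burnt (F count now 2)
Step 2: +1 fires, +2 burnt (F count now 1)
Step 3: +1 fires, +1 burnt (F count now 1)
Step 4: +2 fires, +1 burnt (F count now 2)
Step 5: +3 fires, +2 burnt (F count now 3)
Step 6: +3 fires, +3 burnt (F count now 3)
Step 7: +3 fires, +3 burnt (F count now 3)
Step 8: +3 fires, +3 burnt (F count now 3)
Step 9: +1 fires, +3 burnt (F count now 1)
Step 10: +0 fires, +1 burnt (F count now 0)
Fire out after step 10
Initially T: 21, now '.': 28
Total burnt (originally-T cells now '.'): 19

Answer: 19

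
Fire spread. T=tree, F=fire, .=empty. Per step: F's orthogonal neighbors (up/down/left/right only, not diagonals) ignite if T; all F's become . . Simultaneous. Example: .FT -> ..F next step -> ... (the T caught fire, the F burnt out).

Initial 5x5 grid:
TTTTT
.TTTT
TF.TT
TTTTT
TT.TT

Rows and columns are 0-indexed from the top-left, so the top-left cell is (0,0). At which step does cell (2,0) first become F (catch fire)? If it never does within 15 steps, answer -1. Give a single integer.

Step 1: cell (2,0)='F' (+3 fires, +1 burnt)
  -> target ignites at step 1
Step 2: cell (2,0)='.' (+5 fires, +3 burnt)
Step 3: cell (2,0)='.' (+5 fires, +5 burnt)
Step 4: cell (2,0)='.' (+5 fires, +5 burnt)
Step 5: cell (2,0)='.' (+3 fires, +5 burnt)
Step 6: cell (2,0)='.' (+0 fires, +3 burnt)
  fire out at step 6

1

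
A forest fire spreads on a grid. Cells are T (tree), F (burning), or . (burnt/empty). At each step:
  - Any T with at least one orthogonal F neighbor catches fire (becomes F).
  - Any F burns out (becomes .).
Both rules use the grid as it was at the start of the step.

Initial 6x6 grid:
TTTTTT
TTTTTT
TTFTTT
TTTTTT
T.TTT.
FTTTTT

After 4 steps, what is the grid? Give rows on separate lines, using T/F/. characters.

Step 1: 6 trees catch fire, 2 burn out
  TTTTTT
  TTFTTT
  TF.FTT
  TTFTTT
  F.TTT.
  .FTTTT
Step 2: 10 trees catch fire, 6 burn out
  TTFTTT
  TF.FTT
  F...FT
  FF.FTT
  ..FTT.
  ..FTTT
Step 3: 8 trees catch fire, 10 burn out
  TF.FTT
  F...FT
  .....F
  ....FT
  ...FT.
  ...FTT
Step 4: 6 trees catch fire, 8 burn out
  F...FT
  .....F
  ......
  .....F
  ....F.
  ....FT

F...FT
.....F
......
.....F
....F.
....FT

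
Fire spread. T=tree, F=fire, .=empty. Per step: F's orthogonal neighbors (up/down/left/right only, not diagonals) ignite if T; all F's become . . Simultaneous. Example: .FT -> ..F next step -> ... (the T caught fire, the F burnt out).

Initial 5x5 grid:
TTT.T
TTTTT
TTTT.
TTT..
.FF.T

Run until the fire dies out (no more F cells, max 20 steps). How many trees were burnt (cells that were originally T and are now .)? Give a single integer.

Step 1: +2 fires, +2 burnt (F count now 2)
Step 2: +3 fires, +2 burnt (F count now 3)
Step 3: +4 fires, +3 burnt (F count now 4)
Step 4: +4 fires, +4 burnt (F count now 4)
Step 5: +2 fires, +4 burnt (F count now 2)
Step 6: +1 fires, +2 burnt (F count now 1)
Step 7: +0 fires, +1 burnt (F count now 0)
Fire out after step 7
Initially T: 17, now '.': 24
Total burnt (originally-T cells now '.'): 16

Answer: 16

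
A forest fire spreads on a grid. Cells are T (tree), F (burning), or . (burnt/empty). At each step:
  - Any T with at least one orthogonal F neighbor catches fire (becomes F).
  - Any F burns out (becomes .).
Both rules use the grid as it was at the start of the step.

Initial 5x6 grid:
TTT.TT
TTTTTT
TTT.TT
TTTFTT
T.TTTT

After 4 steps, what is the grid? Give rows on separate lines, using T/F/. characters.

Step 1: 3 trees catch fire, 1 burn out
  TTT.TT
  TTTTTT
  TTT.TT
  TTF.FT
  T.TFTT
Step 2: 6 trees catch fire, 3 burn out
  TTT.TT
  TTTTTT
  TTF.FT
  TF...F
  T.F.FT
Step 3: 6 trees catch fire, 6 burn out
  TTT.TT
  TTFTFT
  TF...F
  F.....
  T....F
Step 4: 7 trees catch fire, 6 burn out
  TTF.FT
  TF.F.F
  F.....
  ......
  F.....

TTF.FT
TF.F.F
F.....
......
F.....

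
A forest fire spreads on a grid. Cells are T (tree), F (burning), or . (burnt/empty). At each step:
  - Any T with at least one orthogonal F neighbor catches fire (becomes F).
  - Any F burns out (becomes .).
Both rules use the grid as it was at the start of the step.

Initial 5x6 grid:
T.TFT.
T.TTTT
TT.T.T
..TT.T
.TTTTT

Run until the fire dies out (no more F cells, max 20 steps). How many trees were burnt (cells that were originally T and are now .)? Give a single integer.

Answer: 16

Derivation:
Step 1: +3 fires, +1 burnt (F count now 3)
Step 2: +3 fires, +3 burnt (F count now 3)
Step 3: +2 fires, +3 burnt (F count now 2)
Step 4: +3 fires, +2 burnt (F count now 3)
Step 5: +3 fires, +3 burnt (F count now 3)
Step 6: +2 fires, +3 burnt (F count now 2)
Step 7: +0 fires, +2 burnt (F count now 0)
Fire out after step 7
Initially T: 20, now '.': 26
Total burnt (originally-T cells now '.'): 16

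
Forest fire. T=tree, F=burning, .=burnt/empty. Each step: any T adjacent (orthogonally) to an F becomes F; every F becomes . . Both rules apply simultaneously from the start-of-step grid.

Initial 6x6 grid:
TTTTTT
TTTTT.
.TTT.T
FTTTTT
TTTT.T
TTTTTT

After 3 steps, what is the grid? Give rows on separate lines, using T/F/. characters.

Step 1: 2 trees catch fire, 1 burn out
  TTTTTT
  TTTTT.
  .TTT.T
  .FTTTT
  FTTT.T
  TTTTTT
Step 2: 4 trees catch fire, 2 burn out
  TTTTTT
  TTTTT.
  .FTT.T
  ..FTTT
  .FTT.T
  FTTTTT
Step 3: 5 trees catch fire, 4 burn out
  TTTTTT
  TFTTT.
  ..FT.T
  ...FTT
  ..FT.T
  .FTTTT

TTTTTT
TFTTT.
..FT.T
...FTT
..FT.T
.FTTTT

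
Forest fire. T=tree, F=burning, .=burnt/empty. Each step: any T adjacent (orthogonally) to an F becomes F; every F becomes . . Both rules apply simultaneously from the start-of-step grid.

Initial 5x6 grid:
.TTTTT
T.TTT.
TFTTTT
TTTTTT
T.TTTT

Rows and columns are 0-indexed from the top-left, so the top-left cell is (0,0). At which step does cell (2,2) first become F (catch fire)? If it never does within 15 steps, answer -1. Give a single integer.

Step 1: cell (2,2)='F' (+3 fires, +1 burnt)
  -> target ignites at step 1
Step 2: cell (2,2)='.' (+5 fires, +3 burnt)
Step 3: cell (2,2)='.' (+6 fires, +5 burnt)
Step 4: cell (2,2)='.' (+6 fires, +6 burnt)
Step 5: cell (2,2)='.' (+3 fires, +6 burnt)
Step 6: cell (2,2)='.' (+2 fires, +3 burnt)
Step 7: cell (2,2)='.' (+0 fires, +2 burnt)
  fire out at step 7

1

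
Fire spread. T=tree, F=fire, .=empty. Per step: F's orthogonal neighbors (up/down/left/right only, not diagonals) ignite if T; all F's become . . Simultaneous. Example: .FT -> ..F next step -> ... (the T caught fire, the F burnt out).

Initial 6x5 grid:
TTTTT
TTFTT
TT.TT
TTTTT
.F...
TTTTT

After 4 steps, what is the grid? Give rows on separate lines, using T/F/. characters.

Step 1: 5 trees catch fire, 2 burn out
  TTFTT
  TF.FT
  TT.TT
  TFTTT
  .....
  TFTTT
Step 2: 10 trees catch fire, 5 burn out
  TF.FT
  F...F
  TF.FT
  F.FTT
  .....
  F.FTT
Step 3: 6 trees catch fire, 10 burn out
  F...F
  .....
  F...F
  ...FT
  .....
  ...FT
Step 4: 2 trees catch fire, 6 burn out
  .....
  .....
  .....
  ....F
  .....
  ....F

.....
.....
.....
....F
.....
....F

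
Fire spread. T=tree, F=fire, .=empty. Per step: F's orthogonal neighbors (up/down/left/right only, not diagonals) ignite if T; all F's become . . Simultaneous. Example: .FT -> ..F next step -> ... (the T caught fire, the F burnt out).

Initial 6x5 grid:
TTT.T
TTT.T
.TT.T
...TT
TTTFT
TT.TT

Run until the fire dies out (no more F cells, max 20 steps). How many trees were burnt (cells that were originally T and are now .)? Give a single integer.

Answer: 13

Derivation:
Step 1: +4 fires, +1 burnt (F count now 4)
Step 2: +3 fires, +4 burnt (F count now 3)
Step 3: +3 fires, +3 burnt (F count now 3)
Step 4: +2 fires, +3 burnt (F count now 2)
Step 5: +1 fires, +2 burnt (F count now 1)
Step 6: +0 fires, +1 burnt (F count now 0)
Fire out after step 6
Initially T: 21, now '.': 22
Total burnt (originally-T cells now '.'): 13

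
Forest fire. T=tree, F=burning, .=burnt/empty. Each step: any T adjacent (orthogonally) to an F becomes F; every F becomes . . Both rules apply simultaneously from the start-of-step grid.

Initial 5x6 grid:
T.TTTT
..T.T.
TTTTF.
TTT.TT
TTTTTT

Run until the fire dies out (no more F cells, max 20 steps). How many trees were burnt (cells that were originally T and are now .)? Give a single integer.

Step 1: +3 fires, +1 burnt (F count now 3)
Step 2: +4 fires, +3 burnt (F count now 4)
Step 3: +7 fires, +4 burnt (F count now 7)
Step 4: +4 fires, +7 burnt (F count now 4)
Step 5: +2 fires, +4 burnt (F count now 2)
Step 6: +1 fires, +2 burnt (F count now 1)
Step 7: +0 fires, +1 burnt (F count now 0)
Fire out after step 7
Initially T: 22, now '.': 29
Total burnt (originally-T cells now '.'): 21

Answer: 21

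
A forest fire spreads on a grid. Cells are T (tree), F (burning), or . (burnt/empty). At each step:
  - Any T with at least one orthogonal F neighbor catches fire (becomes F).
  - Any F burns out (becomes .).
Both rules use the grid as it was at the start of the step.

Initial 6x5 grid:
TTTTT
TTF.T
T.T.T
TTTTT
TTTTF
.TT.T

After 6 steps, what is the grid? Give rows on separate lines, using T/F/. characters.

Step 1: 6 trees catch fire, 2 burn out
  TTFTT
  TF..T
  T.F.T
  TTTTF
  TTTF.
  .TT.F
Step 2: 7 trees catch fire, 6 burn out
  TF.FT
  F...T
  T...F
  TTFF.
  TTF..
  .TT..
Step 3: 7 trees catch fire, 7 burn out
  F...F
  ....F
  F....
  TF...
  TF...
  .TF..
Step 4: 3 trees catch fire, 7 burn out
  .....
  .....
  .....
  F....
  F....
  .F...
Step 5: 0 trees catch fire, 3 burn out
  .....
  .....
  .....
  .....
  .....
  .....
Step 6: 0 trees catch fire, 0 burn out
  .....
  .....
  .....
  .....
  .....
  .....

.....
.....
.....
.....
.....
.....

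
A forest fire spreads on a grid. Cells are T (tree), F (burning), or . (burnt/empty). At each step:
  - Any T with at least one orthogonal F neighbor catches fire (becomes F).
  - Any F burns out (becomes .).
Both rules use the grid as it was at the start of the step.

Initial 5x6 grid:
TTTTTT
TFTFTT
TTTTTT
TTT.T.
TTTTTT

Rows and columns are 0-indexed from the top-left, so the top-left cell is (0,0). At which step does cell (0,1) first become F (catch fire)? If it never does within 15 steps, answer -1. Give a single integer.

Step 1: cell (0,1)='F' (+7 fires, +2 burnt)
  -> target ignites at step 1
Step 2: cell (0,1)='.' (+8 fires, +7 burnt)
Step 3: cell (0,1)='.' (+6 fires, +8 burnt)
Step 4: cell (0,1)='.' (+3 fires, +6 burnt)
Step 5: cell (0,1)='.' (+2 fires, +3 burnt)
Step 6: cell (0,1)='.' (+0 fires, +2 burnt)
  fire out at step 6

1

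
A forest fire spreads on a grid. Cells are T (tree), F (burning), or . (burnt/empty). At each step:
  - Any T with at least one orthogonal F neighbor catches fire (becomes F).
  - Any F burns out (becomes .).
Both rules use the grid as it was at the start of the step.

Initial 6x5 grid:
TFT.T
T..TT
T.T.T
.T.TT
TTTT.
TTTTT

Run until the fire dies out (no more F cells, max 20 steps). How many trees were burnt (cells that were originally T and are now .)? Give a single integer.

Step 1: +2 fires, +1 burnt (F count now 2)
Step 2: +1 fires, +2 burnt (F count now 1)
Step 3: +1 fires, +1 burnt (F count now 1)
Step 4: +0 fires, +1 burnt (F count now 0)
Fire out after step 4
Initially T: 21, now '.': 13
Total burnt (originally-T cells now '.'): 4

Answer: 4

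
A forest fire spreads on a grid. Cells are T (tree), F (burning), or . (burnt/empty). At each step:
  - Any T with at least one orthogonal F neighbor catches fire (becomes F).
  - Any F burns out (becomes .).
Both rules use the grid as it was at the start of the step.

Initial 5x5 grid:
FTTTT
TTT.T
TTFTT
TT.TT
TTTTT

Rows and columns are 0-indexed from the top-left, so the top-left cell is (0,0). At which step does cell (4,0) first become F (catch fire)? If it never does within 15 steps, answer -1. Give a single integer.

Step 1: cell (4,0)='T' (+5 fires, +2 burnt)
Step 2: cell (4,0)='T' (+6 fires, +5 burnt)
Step 3: cell (4,0)='T' (+6 fires, +6 burnt)
Step 4: cell (4,0)='F' (+4 fires, +6 burnt)
  -> target ignites at step 4
Step 5: cell (4,0)='.' (+0 fires, +4 burnt)
  fire out at step 5

4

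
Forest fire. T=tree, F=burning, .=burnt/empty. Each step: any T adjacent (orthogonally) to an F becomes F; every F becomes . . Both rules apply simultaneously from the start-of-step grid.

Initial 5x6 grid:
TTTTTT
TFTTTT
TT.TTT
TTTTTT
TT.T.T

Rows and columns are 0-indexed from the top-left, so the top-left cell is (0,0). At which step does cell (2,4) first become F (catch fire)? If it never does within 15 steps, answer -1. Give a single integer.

Step 1: cell (2,4)='T' (+4 fires, +1 burnt)
Step 2: cell (2,4)='T' (+5 fires, +4 burnt)
Step 3: cell (2,4)='T' (+6 fires, +5 burnt)
Step 4: cell (2,4)='F' (+5 fires, +6 burnt)
  -> target ignites at step 4
Step 5: cell (2,4)='.' (+4 fires, +5 burnt)
Step 6: cell (2,4)='.' (+1 fires, +4 burnt)
Step 7: cell (2,4)='.' (+1 fires, +1 burnt)
Step 8: cell (2,4)='.' (+0 fires, +1 burnt)
  fire out at step 8

4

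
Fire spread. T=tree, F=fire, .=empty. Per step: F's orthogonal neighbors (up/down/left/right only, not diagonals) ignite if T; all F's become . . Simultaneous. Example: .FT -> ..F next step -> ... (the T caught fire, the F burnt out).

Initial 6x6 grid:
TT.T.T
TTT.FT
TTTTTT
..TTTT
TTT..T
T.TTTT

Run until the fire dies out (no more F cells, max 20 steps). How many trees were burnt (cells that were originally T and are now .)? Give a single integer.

Answer: 26

Derivation:
Step 1: +2 fires, +1 burnt (F count now 2)
Step 2: +4 fires, +2 burnt (F count now 4)
Step 3: +3 fires, +4 burnt (F count now 3)
Step 4: +4 fires, +3 burnt (F count now 4)
Step 5: +4 fires, +4 burnt (F count now 4)
Step 6: +5 fires, +4 burnt (F count now 5)
Step 7: +3 fires, +5 burnt (F count now 3)
Step 8: +1 fires, +3 burnt (F count now 1)
Step 9: +0 fires, +1 burnt (F count now 0)
Fire out after step 9
Initially T: 27, now '.': 35
Total burnt (originally-T cells now '.'): 26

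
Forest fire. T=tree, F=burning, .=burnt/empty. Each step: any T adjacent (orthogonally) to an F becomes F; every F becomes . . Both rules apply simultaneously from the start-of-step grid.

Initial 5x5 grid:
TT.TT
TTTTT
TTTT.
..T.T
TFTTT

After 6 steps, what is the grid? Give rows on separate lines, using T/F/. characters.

Step 1: 2 trees catch fire, 1 burn out
  TT.TT
  TTTTT
  TTTT.
  ..T.T
  F.FTT
Step 2: 2 trees catch fire, 2 burn out
  TT.TT
  TTTTT
  TTTT.
  ..F.T
  ...FT
Step 3: 2 trees catch fire, 2 burn out
  TT.TT
  TTTTT
  TTFT.
  ....T
  ....F
Step 4: 4 trees catch fire, 2 burn out
  TT.TT
  TTFTT
  TF.F.
  ....F
  .....
Step 5: 3 trees catch fire, 4 burn out
  TT.TT
  TF.FT
  F....
  .....
  .....
Step 6: 4 trees catch fire, 3 burn out
  TF.FT
  F...F
  .....
  .....
  .....

TF.FT
F...F
.....
.....
.....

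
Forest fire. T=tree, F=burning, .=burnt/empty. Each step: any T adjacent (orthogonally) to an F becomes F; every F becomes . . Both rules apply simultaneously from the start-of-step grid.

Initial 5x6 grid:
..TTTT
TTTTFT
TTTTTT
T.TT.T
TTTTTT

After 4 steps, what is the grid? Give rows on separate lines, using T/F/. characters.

Step 1: 4 trees catch fire, 1 burn out
  ..TTFT
  TTTF.F
  TTTTFT
  T.TT.T
  TTTTTT
Step 2: 5 trees catch fire, 4 burn out
  ..TF.F
  TTF...
  TTTF.F
  T.TT.T
  TTTTTT
Step 3: 5 trees catch fire, 5 burn out
  ..F...
  TF....
  TTF...
  T.TF.F
  TTTTTT
Step 4: 5 trees catch fire, 5 burn out
  ......
  F.....
  TF....
  T.F...
  TTTFTF

......
F.....
TF....
T.F...
TTTFTF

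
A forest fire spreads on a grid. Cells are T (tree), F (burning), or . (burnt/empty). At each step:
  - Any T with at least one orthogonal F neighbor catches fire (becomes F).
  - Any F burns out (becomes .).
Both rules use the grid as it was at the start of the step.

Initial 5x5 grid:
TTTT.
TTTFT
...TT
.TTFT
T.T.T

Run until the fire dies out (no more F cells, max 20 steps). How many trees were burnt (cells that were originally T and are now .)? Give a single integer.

Step 1: +6 fires, +2 burnt (F count now 6)
Step 2: +6 fires, +6 burnt (F count now 6)
Step 3: +2 fires, +6 burnt (F count now 2)
Step 4: +1 fires, +2 burnt (F count now 1)
Step 5: +0 fires, +1 burnt (F count now 0)
Fire out after step 5
Initially T: 16, now '.': 24
Total burnt (originally-T cells now '.'): 15

Answer: 15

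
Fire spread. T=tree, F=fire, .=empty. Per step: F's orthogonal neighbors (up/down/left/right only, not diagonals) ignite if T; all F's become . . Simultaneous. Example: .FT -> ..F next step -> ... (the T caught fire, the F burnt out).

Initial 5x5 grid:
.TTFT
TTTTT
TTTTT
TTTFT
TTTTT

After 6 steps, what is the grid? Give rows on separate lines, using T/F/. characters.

Step 1: 7 trees catch fire, 2 burn out
  .TF.F
  TTTFT
  TTTFT
  TTF.F
  TTTFT
Step 2: 8 trees catch fire, 7 burn out
  .F...
  TTF.F
  TTF.F
  TF...
  TTF.F
Step 3: 4 trees catch fire, 8 burn out
  .....
  TF...
  TF...
  F....
  TF...
Step 4: 3 trees catch fire, 4 burn out
  .....
  F....
  F....
  .....
  F....
Step 5: 0 trees catch fire, 3 burn out
  .....
  .....
  .....
  .....
  .....
Step 6: 0 trees catch fire, 0 burn out
  .....
  .....
  .....
  .....
  .....

.....
.....
.....
.....
.....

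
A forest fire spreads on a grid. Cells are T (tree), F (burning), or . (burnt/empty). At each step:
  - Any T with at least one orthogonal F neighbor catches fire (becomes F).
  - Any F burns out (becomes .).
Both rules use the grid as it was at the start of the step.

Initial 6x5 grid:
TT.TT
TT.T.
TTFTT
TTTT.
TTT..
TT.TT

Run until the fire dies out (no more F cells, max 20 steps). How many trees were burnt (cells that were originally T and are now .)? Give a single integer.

Answer: 20

Derivation:
Step 1: +3 fires, +1 burnt (F count now 3)
Step 2: +7 fires, +3 burnt (F count now 7)
Step 3: +5 fires, +7 burnt (F count now 5)
Step 4: +4 fires, +5 burnt (F count now 4)
Step 5: +1 fires, +4 burnt (F count now 1)
Step 6: +0 fires, +1 burnt (F count now 0)
Fire out after step 6
Initially T: 22, now '.': 28
Total burnt (originally-T cells now '.'): 20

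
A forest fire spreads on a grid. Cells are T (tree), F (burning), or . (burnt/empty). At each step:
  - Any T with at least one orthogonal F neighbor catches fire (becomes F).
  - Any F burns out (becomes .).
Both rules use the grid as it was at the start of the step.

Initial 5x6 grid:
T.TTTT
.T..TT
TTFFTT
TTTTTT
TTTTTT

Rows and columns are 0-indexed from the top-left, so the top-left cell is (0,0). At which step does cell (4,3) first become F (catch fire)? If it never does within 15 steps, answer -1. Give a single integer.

Step 1: cell (4,3)='T' (+4 fires, +2 burnt)
Step 2: cell (4,3)='F' (+8 fires, +4 burnt)
  -> target ignites at step 2
Step 3: cell (4,3)='.' (+6 fires, +8 burnt)
Step 4: cell (4,3)='.' (+4 fires, +6 burnt)
Step 5: cell (4,3)='.' (+1 fires, +4 burnt)
Step 6: cell (4,3)='.' (+0 fires, +1 burnt)
  fire out at step 6

2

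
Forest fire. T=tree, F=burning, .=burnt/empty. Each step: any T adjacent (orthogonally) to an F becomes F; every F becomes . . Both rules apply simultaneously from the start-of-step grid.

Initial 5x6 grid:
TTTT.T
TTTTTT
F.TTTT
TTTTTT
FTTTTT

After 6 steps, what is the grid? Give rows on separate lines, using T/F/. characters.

Step 1: 3 trees catch fire, 2 burn out
  TTTT.T
  FTTTTT
  ..TTTT
  FTTTTT
  .FTTTT
Step 2: 4 trees catch fire, 3 burn out
  FTTT.T
  .FTTTT
  ..TTTT
  .FTTTT
  ..FTTT
Step 3: 4 trees catch fire, 4 burn out
  .FTT.T
  ..FTTT
  ..TTTT
  ..FTTT
  ...FTT
Step 4: 5 trees catch fire, 4 burn out
  ..FT.T
  ...FTT
  ..FTTT
  ...FTT
  ....FT
Step 5: 5 trees catch fire, 5 burn out
  ...F.T
  ....FT
  ...FTT
  ....FT
  .....F
Step 6: 3 trees catch fire, 5 burn out
  .....T
  .....F
  ....FT
  .....F
  ......

.....T
.....F
....FT
.....F
......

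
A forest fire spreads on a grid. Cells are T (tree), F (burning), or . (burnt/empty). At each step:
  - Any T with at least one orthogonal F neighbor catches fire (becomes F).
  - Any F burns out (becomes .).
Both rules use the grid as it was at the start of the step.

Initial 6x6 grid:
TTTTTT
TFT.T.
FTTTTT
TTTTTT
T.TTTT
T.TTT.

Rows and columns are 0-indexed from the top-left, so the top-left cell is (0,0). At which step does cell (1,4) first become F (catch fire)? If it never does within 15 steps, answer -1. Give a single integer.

Step 1: cell (1,4)='T' (+5 fires, +2 burnt)
Step 2: cell (1,4)='T' (+5 fires, +5 burnt)
Step 3: cell (1,4)='T' (+4 fires, +5 burnt)
Step 4: cell (1,4)='T' (+4 fires, +4 burnt)
Step 5: cell (1,4)='F' (+6 fires, +4 burnt)
  -> target ignites at step 5
Step 6: cell (1,4)='.' (+3 fires, +6 burnt)
Step 7: cell (1,4)='.' (+2 fires, +3 burnt)
Step 8: cell (1,4)='.' (+0 fires, +2 burnt)
  fire out at step 8

5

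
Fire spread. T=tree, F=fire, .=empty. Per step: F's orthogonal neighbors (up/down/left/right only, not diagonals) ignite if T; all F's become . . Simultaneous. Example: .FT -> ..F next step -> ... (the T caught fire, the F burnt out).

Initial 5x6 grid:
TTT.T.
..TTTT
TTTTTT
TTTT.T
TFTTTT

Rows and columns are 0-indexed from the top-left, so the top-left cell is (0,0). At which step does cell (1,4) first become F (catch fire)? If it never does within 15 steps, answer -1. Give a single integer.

Step 1: cell (1,4)='T' (+3 fires, +1 burnt)
Step 2: cell (1,4)='T' (+4 fires, +3 burnt)
Step 3: cell (1,4)='T' (+4 fires, +4 burnt)
Step 4: cell (1,4)='T' (+3 fires, +4 burnt)
Step 5: cell (1,4)='T' (+4 fires, +3 burnt)
Step 6: cell (1,4)='F' (+3 fires, +4 burnt)
  -> target ignites at step 6
Step 7: cell (1,4)='.' (+3 fires, +3 burnt)
Step 8: cell (1,4)='.' (+0 fires, +3 burnt)
  fire out at step 8

6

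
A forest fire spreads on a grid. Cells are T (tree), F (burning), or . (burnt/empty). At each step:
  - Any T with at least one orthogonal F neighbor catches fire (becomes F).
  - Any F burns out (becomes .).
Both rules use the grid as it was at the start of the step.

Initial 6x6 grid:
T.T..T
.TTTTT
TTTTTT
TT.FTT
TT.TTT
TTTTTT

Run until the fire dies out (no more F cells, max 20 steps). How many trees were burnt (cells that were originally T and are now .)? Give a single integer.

Answer: 28

Derivation:
Step 1: +3 fires, +1 burnt (F count now 3)
Step 2: +6 fires, +3 burnt (F count now 6)
Step 3: +7 fires, +6 burnt (F count now 7)
Step 4: +7 fires, +7 burnt (F count now 7)
Step 5: +4 fires, +7 burnt (F count now 4)
Step 6: +1 fires, +4 burnt (F count now 1)
Step 7: +0 fires, +1 burnt (F count now 0)
Fire out after step 7
Initially T: 29, now '.': 35
Total burnt (originally-T cells now '.'): 28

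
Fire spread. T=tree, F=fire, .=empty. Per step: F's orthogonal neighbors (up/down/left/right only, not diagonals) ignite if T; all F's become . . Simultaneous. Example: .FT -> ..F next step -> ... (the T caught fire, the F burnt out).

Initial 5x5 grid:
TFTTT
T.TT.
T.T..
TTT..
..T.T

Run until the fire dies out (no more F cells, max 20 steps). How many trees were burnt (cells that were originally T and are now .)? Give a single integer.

Step 1: +2 fires, +1 burnt (F count now 2)
Step 2: +3 fires, +2 burnt (F count now 3)
Step 3: +4 fires, +3 burnt (F count now 4)
Step 4: +2 fires, +4 burnt (F count now 2)
Step 5: +2 fires, +2 burnt (F count now 2)
Step 6: +0 fires, +2 burnt (F count now 0)
Fire out after step 6
Initially T: 14, now '.': 24
Total burnt (originally-T cells now '.'): 13

Answer: 13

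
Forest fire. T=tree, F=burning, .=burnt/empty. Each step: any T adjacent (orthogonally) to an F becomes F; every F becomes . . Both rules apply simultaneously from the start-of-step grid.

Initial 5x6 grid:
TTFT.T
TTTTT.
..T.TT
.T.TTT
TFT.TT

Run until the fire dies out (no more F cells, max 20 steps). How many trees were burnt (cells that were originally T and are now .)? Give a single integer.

Step 1: +6 fires, +2 burnt (F count now 6)
Step 2: +4 fires, +6 burnt (F count now 4)
Step 3: +2 fires, +4 burnt (F count now 2)
Step 4: +1 fires, +2 burnt (F count now 1)
Step 5: +2 fires, +1 burnt (F count now 2)
Step 6: +3 fires, +2 burnt (F count now 3)
Step 7: +1 fires, +3 burnt (F count now 1)
Step 8: +0 fires, +1 burnt (F count now 0)
Fire out after step 8
Initially T: 20, now '.': 29
Total burnt (originally-T cells now '.'): 19

Answer: 19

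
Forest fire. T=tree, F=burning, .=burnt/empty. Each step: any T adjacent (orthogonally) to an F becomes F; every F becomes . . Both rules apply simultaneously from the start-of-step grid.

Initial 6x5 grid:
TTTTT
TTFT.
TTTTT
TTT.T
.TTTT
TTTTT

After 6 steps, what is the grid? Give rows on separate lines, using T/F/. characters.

Step 1: 4 trees catch fire, 1 burn out
  TTFTT
  TF.F.
  TTFTT
  TTT.T
  .TTTT
  TTTTT
Step 2: 6 trees catch fire, 4 burn out
  TF.FT
  F....
  TF.FT
  TTF.T
  .TTTT
  TTTTT
Step 3: 6 trees catch fire, 6 burn out
  F...F
  .....
  F...F
  TF..T
  .TFTT
  TTTTT
Step 4: 5 trees catch fire, 6 burn out
  .....
  .....
  .....
  F...F
  .F.FT
  TTFTT
Step 5: 3 trees catch fire, 5 burn out
  .....
  .....
  .....
  .....
  ....F
  TF.FT
Step 6: 2 trees catch fire, 3 burn out
  .....
  .....
  .....
  .....
  .....
  F...F

.....
.....
.....
.....
.....
F...F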